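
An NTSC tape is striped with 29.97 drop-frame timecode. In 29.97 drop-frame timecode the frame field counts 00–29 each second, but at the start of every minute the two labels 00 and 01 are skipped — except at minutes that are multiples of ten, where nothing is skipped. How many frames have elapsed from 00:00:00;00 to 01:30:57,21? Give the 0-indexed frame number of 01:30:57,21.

163569

Complete 10-minute blocks: 9, each 17982 frames → 161838.
Remaining 0 whole minutes in the current block: 0 frames.
Within the current minute: 57 × 30 + 21 = 1731. Total = 161838 + 0 + 1731 = 163569.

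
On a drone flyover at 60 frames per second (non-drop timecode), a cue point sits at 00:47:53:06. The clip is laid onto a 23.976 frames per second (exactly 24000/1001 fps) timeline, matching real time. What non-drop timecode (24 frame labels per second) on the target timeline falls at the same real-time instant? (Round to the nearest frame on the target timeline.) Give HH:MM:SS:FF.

Source frame index: (0×3600 + 47×60 + 53) × 60 + 6 = 172386.
Real time: 172386 / (60) = 28731/10 s.
Target frame: (28731/10) × (24000/1001) = 68954400/1001 ≈ 68885.514 → 68886.
At 24 labels/s: frame 68886 → 00:47:50:06.

00:47:50:06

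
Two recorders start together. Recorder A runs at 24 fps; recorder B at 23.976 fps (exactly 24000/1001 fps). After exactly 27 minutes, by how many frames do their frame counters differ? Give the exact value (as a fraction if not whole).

38880/1001 frames

27 min = 1620 s.
A emits 24 × 1620 = 38880 frames; B emits 24000/1001 × 1620 = 38880000/1001.
Difference = 38880/1001 frames (≈ 38.8412); B is behind A.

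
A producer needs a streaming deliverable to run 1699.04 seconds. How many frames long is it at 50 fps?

Frames = 1699.04 × 50 = 84952.

84952 frames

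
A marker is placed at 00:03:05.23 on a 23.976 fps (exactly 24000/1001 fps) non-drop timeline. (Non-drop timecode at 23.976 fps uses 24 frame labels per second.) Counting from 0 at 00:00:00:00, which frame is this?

frame 4463

Total seconds to the label: (0 × 3600 + 3 × 60 + 5) = 185.
Frame index = 185 × 24 + 23 = 4463.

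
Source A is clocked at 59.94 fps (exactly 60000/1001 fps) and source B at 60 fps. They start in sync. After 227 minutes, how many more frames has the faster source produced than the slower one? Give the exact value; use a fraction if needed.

227 min = 13620 s.
A emits 60000/1001 × 13620 = 817200000/1001 frames; B emits 60 × 13620 = 817200.
Difference = 817200/1001 frames (≈ 816.3836); B is ahead of A.

817200/1001 frames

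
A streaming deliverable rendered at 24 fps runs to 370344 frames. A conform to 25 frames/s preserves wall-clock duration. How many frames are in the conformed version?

Target frames = source frames × (target rate / source rate) = 370344 × (25)/(24) = 370344 × 25/24 = 385775.

385775 frames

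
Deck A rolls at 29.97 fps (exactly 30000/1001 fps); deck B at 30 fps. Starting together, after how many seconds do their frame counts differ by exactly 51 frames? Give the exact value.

1701.7 seconds

The gap grows by |30 − 30000/1001| = 30/1001 frames per second.
Time for a 51-frame gap: 51 ÷ (30/1001) = 1701.7 s.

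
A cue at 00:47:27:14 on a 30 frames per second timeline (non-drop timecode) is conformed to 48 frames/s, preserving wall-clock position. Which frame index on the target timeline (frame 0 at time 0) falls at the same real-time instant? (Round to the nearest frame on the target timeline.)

Source frame index: (0×3600 + 47×60 + 27) × 30 + 14 = 85424.
Real time: 85424 / (30) = 42712/15 s.
Target frame: (42712/15) × (48) = 683392/5 ≈ 136678.400 → 136678.

frame 136678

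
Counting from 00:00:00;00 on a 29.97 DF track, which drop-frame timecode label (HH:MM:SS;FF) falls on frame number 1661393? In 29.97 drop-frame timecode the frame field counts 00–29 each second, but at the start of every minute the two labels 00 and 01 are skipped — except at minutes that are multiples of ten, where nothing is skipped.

Ten DF minutes hold 17982 frames, so frame 1661393 lies in block 92 (frames 1654344–1672325) with 7049 frames into that block.
The block's first minute is 1800 frames and the rest 1798 each; 7049 frames reaches minute 3, so 92 × 18 + 3 × 2 = 1662 labels have been skipped so far.
Adding those back, label number 1661393 + 1662 = 1663055 at 30 labels/s is 55435 s + 5 f = 15 h 23 min 55 s frame 5, i.e. 15:23:55;05.

15:23:55;05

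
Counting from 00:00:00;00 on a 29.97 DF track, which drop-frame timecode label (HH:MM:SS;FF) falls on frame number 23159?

00:12:52;21

Each 10-minute DF block holds 10 × 60 × 30 − 9 × 2 = 17982 frames. 23159 ÷ 17982 → 1 full block, remainder 5177.
Within the partial block the first minute is 1800 frames and each further minute 1798, so 2 further minute boundaries passed. Total skipped labels = 18 × 1 + 2 × 2 = 22.
Non-drop label index = 23159 + 22 = 23181; at 30 labels/s that is 00:12:52:21, i.e. DF 00:12:52;21.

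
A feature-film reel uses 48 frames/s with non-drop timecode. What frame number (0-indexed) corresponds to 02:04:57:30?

359886

Total seconds to the label: (2 × 3600 + 4 × 60 + 57) = 7497.
Frame index = 7497 × 48 + 30 = 359886.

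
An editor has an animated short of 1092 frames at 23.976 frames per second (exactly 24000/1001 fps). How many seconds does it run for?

Running time = 1092 / (24000/1001) = 45.5455 s.

45.5455 seconds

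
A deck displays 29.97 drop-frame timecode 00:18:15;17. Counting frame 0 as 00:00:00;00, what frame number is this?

32833

Complete 10-minute blocks: 1, each 17982 frames → 17982.
Remaining 8 whole minutes in the current block: 1800 + 7 × 1798 = 14386 frames.
Within the current minute: 15 × 30 + 17 − 2 = 465 (labels ;00/;01 skipped at this minute). Total = 17982 + 14386 + 465 = 32833.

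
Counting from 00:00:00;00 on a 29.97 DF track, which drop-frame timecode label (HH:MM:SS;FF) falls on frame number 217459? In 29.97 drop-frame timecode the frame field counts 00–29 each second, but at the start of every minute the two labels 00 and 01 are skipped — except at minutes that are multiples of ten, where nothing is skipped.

Ten DF minutes hold 17982 frames, so frame 217459 lies in block 12 (frames 215784–233765) with 1675 frames into that block.
The block's first minute is 1800 frames and the rest 1798 each; 1675 frames reaches minute 0, so 12 × 18 + 0 × 2 = 216 labels have been skipped so far.
Adding those back, label number 217459 + 216 = 217675 at 30 labels/s is 7255 s + 25 f = 2 h 0 min 55 s frame 25, i.e. 02:00:55;25.

02:00:55;25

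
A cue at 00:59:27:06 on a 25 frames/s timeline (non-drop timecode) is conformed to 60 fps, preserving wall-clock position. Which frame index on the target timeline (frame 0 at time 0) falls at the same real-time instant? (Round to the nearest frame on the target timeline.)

Source frame index: (0×3600 + 59×60 + 27) × 25 + 6 = 89181.
Real time: 89181 / (25) = 89181/25 s.
Target frame: (89181/25) × (60) = 1070172/5 ≈ 214034.400 → 214034.

frame 214034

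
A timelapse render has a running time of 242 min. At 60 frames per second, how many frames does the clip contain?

242 min = 14520 s.
Frames = 14520 × 60 = 871200.

871200 frames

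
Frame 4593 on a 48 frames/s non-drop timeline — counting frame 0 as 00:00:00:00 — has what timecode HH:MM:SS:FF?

00:01:35:33

4593 ÷ 48 = 95 full seconds, remainder 33 frames.
95 s = 0 h 1 min 35 s.
Timecode: 00:01:35:33.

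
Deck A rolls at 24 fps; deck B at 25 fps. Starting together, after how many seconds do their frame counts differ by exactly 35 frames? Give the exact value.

The gap grows by |25 − 24| = 1 frame per second.
Time for a 35-frame gap: 35 ÷ (1) = 35 s.

35 seconds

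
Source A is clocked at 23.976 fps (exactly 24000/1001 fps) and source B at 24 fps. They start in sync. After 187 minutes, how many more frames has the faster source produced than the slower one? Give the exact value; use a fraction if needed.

24480/91 frames

187 min = 11220 s.
A emits 24000/1001 × 11220 = 24480000/91 frames; B emits 24 × 11220 = 269280.
Difference = 24480/91 frames (≈ 269.0110); B is ahead of A.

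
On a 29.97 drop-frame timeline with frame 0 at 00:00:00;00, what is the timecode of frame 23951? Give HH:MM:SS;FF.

Each 10-minute DF block holds 10 × 60 × 30 − 9 × 2 = 17982 frames. 23951 ÷ 17982 → 1 full block, remainder 5969.
Within the partial block the first minute is 1800 frames and each further minute 1798, so 3 further minute boundaries passed. Total skipped labels = 18 × 1 + 2 × 3 = 24.
Non-drop label index = 23951 + 24 = 23975; at 30 labels/s that is 00:13:19:05, i.e. DF 00:13:19;05.

00:13:19;05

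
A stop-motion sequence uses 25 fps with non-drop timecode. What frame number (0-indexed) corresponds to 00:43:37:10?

65435

Total seconds to the label: (0 × 3600 + 43 × 60 + 37) = 2617.
Frame index = 2617 × 25 + 10 = 65435.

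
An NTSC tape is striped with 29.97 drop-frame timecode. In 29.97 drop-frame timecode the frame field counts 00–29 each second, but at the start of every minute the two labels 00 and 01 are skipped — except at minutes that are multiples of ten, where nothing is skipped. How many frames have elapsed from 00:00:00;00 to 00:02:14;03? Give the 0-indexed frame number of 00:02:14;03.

Complete 10-minute blocks: 0, each 17982 frames → 0.
Remaining 2 whole minutes in the current block: 1800 + 1 × 1798 = 3598 frames.
Within the current minute: 14 × 30 + 3 − 2 = 421 (labels ;00/;01 skipped at this minute). Total = 0 + 3598 + 421 = 4019.

4019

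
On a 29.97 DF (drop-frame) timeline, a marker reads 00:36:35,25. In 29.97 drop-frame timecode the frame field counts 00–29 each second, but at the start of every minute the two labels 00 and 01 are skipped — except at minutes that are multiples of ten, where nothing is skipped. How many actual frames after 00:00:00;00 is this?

As if non-drop at 30 labels/s: (0 × 3600 + 36 × 60 + 35) × 30 + 25 = 65875.
Minute boundaries passed: 36; those not divisible by 10: 36 − 3 = 33; dropped labels = 2 × 33 = 66.
Actual frame index = 65875 − 66 = 65809.

65809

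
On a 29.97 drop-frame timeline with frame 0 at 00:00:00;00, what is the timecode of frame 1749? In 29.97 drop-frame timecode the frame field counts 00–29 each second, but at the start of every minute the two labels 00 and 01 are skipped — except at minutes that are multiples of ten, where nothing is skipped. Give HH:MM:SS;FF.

00:00:58;09

Each 10-minute DF block holds 10 × 60 × 30 − 9 × 2 = 17982 frames. 1749 ÷ 17982 → 0 full blocks, remainder 1749.
Within the partial block the first minute is 1800 frames and each further minute 1798, so 0 further minute boundaries passed. Total skipped labels = 18 × 0 + 2 × 0 = 0.
Non-drop label index = 1749 + 0 = 1749; at 30 labels/s that is 00:00:58:09, i.e. DF 00:00:58;09.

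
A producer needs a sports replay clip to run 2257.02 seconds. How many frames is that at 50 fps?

Frames = 2257.02 × 50 = 112851.

112851 frames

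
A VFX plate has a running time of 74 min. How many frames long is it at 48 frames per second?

74 min = 4440 s.
Frames = 4440 × 48 = 213120.

213120 frames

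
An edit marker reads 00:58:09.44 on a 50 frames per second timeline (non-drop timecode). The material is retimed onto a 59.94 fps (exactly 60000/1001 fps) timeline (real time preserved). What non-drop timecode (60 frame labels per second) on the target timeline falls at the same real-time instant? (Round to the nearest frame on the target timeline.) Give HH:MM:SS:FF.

00:58:06:24

Source frame index: (0×3600 + 58×60 + 9) × 50 + 44 = 174494.
Real time: 174494 / (50) = 87247/25 s.
Target frame: (87247/25) × (60000/1001) = 209392800/1001 ≈ 209183.616 → 209184.
At 60 labels/s: frame 209184 → 00:58:06:24.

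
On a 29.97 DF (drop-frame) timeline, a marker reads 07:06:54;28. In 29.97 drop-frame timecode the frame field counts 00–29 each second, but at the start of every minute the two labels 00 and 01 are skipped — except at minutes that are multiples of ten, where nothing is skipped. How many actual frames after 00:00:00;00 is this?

As if non-drop at 30 labels/s: (7 × 3600 + 6 × 60 + 54) × 30 + 28 = 768448.
Minute boundaries passed: 426; those not divisible by 10: 426 − 42 = 384; dropped labels = 2 × 384 = 768.
Actual frame index = 768448 − 768 = 767680.

767680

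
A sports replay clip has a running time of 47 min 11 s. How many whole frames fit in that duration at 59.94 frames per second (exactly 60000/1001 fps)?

169690 frames

47 min 11 s = 2831 s.
Frames = 2831 × 60000/1001 = 169860000/1001 ≈ 169690.3097.
Complete frames: 169690.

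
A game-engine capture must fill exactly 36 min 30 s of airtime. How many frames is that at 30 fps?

65700 frames

36 min 30 s = 2190 s.
Frames = 2190 × 30 = 65700.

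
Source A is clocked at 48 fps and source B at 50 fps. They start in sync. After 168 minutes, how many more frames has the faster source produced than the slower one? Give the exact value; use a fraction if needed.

168 min = 10080 s.
A emits 48 × 10080 = 483840 frames; B emits 50 × 10080 = 504000.
Difference = 20160 frames; B is ahead of A.

20160 frames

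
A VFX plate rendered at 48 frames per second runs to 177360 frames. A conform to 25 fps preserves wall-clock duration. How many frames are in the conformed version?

92375 frames

Target frames = source frames × (target rate / source rate) = 177360 × (25)/(48) = 177360 × 25/48 = 92375.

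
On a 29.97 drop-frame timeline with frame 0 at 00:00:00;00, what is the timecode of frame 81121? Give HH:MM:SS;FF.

00:45:06;23

Ten DF minutes hold 17982 frames, so frame 81121 lies in block 4 (frames 71928–89909) with 9193 frames into that block.
The block's first minute is 1800 frames and the rest 1798 each; 9193 frames reaches minute 5, so 4 × 18 + 5 × 2 = 82 labels have been skipped so far.
Adding those back, label number 81121 + 82 = 81203 at 30 labels/s is 2706 s + 23 f = 0 h 45 min 6 s frame 23, i.e. 00:45:06;23.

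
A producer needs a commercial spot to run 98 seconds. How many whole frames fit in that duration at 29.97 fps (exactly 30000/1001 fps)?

2937 frames

Frames = 98 × 30000/1001 = 420000/143 ≈ 2937.0629.
Complete frames: 2937.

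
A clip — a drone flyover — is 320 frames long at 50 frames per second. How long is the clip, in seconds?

Running time = 320 / (50) = 6.4 s.

6.4 seconds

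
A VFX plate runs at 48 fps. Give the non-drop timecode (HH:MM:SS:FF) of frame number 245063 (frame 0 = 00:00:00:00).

245063 ÷ 48 = 5105 full seconds, remainder 23 frames.
5105 s = 1 h 25 min 5 s.
Timecode: 01:25:05:23.

01:25:05:23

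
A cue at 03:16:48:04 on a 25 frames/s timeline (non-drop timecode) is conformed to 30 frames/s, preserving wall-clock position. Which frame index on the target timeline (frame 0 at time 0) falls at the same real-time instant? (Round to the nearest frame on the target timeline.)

frame 354245

Source frame index: (3×3600 + 16×60 + 48) × 25 + 4 = 295204.
Real time: 295204 / (25) = 295204/25 s.
Target frame: (295204/25) × (30) = 1771224/5 ≈ 354244.800 → 354245.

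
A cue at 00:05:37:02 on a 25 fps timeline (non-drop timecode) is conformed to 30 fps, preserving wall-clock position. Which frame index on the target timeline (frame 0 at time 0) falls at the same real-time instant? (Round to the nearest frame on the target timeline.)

Source frame index: (0×3600 + 5×60 + 37) × 25 + 2 = 8427.
Real time: 8427 / (25) = 8427/25 s.
Target frame: (8427/25) × (30) = 50562/5 ≈ 10112.400 → 10112.

frame 10112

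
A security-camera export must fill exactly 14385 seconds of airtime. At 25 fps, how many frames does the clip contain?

Frames = 14385 × 25 = 359625.

359625 frames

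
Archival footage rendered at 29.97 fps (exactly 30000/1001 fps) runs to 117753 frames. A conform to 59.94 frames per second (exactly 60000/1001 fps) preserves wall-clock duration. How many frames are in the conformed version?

Target frames = source frames × (target rate / source rate) = 117753 × (60000/1001)/(30000/1001) = 117753 × 2 = 235506.

235506 frames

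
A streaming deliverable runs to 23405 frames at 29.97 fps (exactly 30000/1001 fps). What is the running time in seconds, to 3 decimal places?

780.947 seconds

Running time = 23405 × 1001/30000 = 4685681/6000 s ≈ 780.947 s.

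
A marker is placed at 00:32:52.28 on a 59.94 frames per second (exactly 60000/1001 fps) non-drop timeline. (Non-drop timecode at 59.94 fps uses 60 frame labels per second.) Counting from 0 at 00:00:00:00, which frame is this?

Total seconds to the label: (0 × 3600 + 32 × 60 + 52) = 1972.
Frame index = 1972 × 60 + 28 = 118348.

frame 118348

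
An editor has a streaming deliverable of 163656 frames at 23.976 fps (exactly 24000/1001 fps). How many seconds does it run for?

6825.819 seconds

Running time = 163656 / (24000/1001) = 6825.819 s.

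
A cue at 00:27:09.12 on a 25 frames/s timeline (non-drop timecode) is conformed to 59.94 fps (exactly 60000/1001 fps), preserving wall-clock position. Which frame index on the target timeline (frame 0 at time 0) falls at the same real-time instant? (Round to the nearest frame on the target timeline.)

frame 97671

Source frame index: (0×3600 + 27×60 + 9) × 25 + 12 = 40737.
Real time: 40737 / (25) = 40737/25 s.
Target frame: (40737/25) × (60000/1001) = 97768800/1001 ≈ 97671.129 → 97671.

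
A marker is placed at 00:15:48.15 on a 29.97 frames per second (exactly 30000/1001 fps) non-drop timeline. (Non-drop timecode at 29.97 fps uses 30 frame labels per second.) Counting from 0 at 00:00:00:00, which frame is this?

Total seconds to the label: (0 × 3600 + 15 × 60 + 48) = 948.
Frame index = 948 × 30 + 15 = 28455.

frame 28455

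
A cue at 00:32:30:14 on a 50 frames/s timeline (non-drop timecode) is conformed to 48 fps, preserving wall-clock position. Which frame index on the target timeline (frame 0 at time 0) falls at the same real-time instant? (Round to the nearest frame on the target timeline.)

frame 93613

Source frame index: (0×3600 + 32×60 + 30) × 50 + 14 = 97514.
Real time: 97514 / (50) = 48757/25 s.
Target frame: (48757/25) × (48) = 2340336/25 ≈ 93613.440 → 93613.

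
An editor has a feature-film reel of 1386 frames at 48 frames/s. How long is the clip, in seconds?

28.875 seconds

Running time = 1386 / (48) = 28.875 s.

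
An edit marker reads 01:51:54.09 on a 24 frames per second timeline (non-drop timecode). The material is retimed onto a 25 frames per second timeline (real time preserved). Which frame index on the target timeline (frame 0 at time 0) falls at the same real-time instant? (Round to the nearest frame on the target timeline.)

Source frame index: (1×3600 + 51×60 + 54) × 24 + 9 = 161145.
Real time: 161145 / (24) = 53715/8 s.
Target frame: (53715/8) × (25) = 1342875/8 ≈ 167859.375 → 167859.

frame 167859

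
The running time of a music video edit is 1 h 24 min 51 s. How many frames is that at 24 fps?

122184 frames

1 h 24 min 51 s = 5091 s.
Frames = 5091 × 24 = 122184.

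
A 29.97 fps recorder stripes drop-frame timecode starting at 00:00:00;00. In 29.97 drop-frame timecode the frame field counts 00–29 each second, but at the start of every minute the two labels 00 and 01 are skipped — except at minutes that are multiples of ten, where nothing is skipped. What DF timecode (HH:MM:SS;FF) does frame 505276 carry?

Each 10-minute DF block holds 10 × 60 × 30 − 9 × 2 = 17982 frames. 505276 ÷ 17982 → 28 full blocks, remainder 1780.
Within the partial block the first minute is 1800 frames and each further minute 1798, so 0 further minute boundaries passed. Total skipped labels = 18 × 28 + 2 × 0 = 504.
Non-drop label index = 505276 + 504 = 505780; at 30 labels/s that is 04:40:59:10, i.e. DF 04:40:59;10.

04:40:59;10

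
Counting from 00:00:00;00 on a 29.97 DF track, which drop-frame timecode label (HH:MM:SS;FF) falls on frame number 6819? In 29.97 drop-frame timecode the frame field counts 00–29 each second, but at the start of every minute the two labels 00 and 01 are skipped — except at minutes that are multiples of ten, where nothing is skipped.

00:03:47;15

Each 10-minute DF block holds 10 × 60 × 30 − 9 × 2 = 17982 frames. 6819 ÷ 17982 → 0 full blocks, remainder 6819.
Within the partial block the first minute is 1800 frames and each further minute 1798, so 3 further minute boundaries passed. Total skipped labels = 18 × 0 + 2 × 3 = 6.
Non-drop label index = 6819 + 6 = 6825; at 30 labels/s that is 00:03:47:15, i.e. DF 00:03:47;15.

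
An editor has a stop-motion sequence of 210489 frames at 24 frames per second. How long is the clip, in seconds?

Running time = 210489 / (24) = 8770.375 s.

8770.375 seconds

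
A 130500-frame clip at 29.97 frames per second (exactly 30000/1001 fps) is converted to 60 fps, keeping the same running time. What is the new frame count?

Target frames = source frames × (target rate / source rate) = 130500 × (60)/(30000/1001) = 130500 × 1001/500 = 261261.

261261 frames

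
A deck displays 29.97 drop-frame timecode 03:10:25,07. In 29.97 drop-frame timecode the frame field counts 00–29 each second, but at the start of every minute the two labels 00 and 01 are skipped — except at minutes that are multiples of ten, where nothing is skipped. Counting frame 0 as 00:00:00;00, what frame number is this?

342415

Complete 10-minute blocks: 19, each 17982 frames → 341658.
Remaining 0 whole minutes in the current block: 0 frames.
Within the current minute: 25 × 30 + 7 = 757. Total = 341658 + 0 + 757 = 342415.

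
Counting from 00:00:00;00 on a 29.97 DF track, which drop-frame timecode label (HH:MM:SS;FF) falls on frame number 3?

Each 10-minute DF block holds 10 × 60 × 30 − 9 × 2 = 17982 frames. 3 ÷ 17982 → 0 full blocks, remainder 3.
Within the partial block the first minute is 1800 frames and each further minute 1798, so 0 further minute boundaries passed. Total skipped labels = 18 × 0 + 2 × 0 = 0.
Non-drop label index = 3 + 0 = 3; at 30 labels/s that is 00:00:00:03, i.e. DF 00:00:00;03.

00:00:00;03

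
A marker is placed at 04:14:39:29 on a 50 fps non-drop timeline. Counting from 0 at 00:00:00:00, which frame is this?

Total seconds to the label: (4 × 3600 + 14 × 60 + 39) = 15279.
Frame index = 15279 × 50 + 29 = 763979.

763979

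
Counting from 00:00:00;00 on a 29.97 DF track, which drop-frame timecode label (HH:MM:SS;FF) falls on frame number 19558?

Ten DF minutes hold 17982 frames, so frame 19558 lies in block 1 (frames 17982–35963) with 1576 frames into that block.
The block's first minute is 1800 frames and the rest 1798 each; 1576 frames reaches minute 0, so 1 × 18 + 0 × 2 = 18 labels have been skipped so far.
Adding those back, label number 19558 + 18 = 19576 at 30 labels/s is 652 s + 16 f = 0 h 10 min 52 s frame 16, i.e. 00:10:52;16.

00:10:52;16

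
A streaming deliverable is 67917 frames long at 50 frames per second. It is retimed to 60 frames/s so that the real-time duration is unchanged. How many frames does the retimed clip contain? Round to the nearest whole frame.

Frames at target rate = 67917 × (60) / (50) = 407502/5 ≈ 81500.400.
Nearest whole frame: 81500.

81500 frames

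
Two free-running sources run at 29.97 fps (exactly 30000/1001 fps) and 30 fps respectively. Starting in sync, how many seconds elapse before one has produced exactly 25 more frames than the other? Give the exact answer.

5005/6 seconds

The gap grows by |30 − 30000/1001| = 30/1001 frames per second.
Time for a 25-frame gap: 25 ÷ (30/1001) = 5005/6 s.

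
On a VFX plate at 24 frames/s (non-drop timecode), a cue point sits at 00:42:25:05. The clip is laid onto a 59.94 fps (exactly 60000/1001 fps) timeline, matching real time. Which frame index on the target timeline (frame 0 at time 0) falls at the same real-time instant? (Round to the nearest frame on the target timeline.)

Source frame index: (0×3600 + 42×60 + 25) × 24 + 5 = 61085.
Real time: 61085 / (24) = 61085/24 s.
Target frame: (61085/24) × (60000/1001) = 152712500/1001 ≈ 152559.940 → 152560.

frame 152560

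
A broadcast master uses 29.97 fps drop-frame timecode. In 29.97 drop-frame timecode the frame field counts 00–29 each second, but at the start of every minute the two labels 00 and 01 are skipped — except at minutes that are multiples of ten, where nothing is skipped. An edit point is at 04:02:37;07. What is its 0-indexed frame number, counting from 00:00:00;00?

Complete 10-minute blocks: 24, each 17982 frames → 431568.
Remaining 2 whole minutes in the current block: 1800 + 1 × 1798 = 3598 frames.
Within the current minute: 37 × 30 + 7 − 2 = 1115 (labels ;00/;01 skipped at this minute). Total = 431568 + 3598 + 1115 = 436281.

436281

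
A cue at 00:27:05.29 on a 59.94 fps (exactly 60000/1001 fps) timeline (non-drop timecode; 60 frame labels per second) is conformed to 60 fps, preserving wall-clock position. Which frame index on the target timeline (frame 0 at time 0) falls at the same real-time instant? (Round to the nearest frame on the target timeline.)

Source frame index: (0×3600 + 27×60 + 5) × 60 + 29 = 97529.
Real time: 97529 / (60000/1001) = 97626529/60000 s.
Target frame: (97626529/60000) × (60) = 97626529/1000 ≈ 97626.529 → 97627.

frame 97627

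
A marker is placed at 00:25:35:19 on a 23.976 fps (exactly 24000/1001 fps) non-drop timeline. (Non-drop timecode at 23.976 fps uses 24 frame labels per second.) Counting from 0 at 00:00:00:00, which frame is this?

Total seconds to the label: (0 × 3600 + 25 × 60 + 35) = 1535.
Frame index = 1535 × 24 + 19 = 36859.

36859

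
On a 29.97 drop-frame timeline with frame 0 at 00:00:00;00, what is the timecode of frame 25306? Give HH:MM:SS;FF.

Each 10-minute DF block holds 10 × 60 × 30 − 9 × 2 = 17982 frames. 25306 ÷ 17982 → 1 full block, remainder 7324.
Within the partial block the first minute is 1800 frames and each further minute 1798, so 4 further minute boundaries passed. Total skipped labels = 18 × 1 + 2 × 4 = 26.
Non-drop label index = 25306 + 26 = 25332; at 30 labels/s that is 00:14:04:12, i.e. DF 00:14:04;12.

00:14:04;12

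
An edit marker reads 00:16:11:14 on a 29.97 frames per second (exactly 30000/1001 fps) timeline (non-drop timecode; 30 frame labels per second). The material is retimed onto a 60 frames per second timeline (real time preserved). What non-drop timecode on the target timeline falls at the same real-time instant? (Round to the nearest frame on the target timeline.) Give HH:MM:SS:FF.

00:16:12:26

Source frame index: (0×3600 + 16×60 + 11) × 30 + 14 = 29144.
Real time: 29144 / (30000/1001) = 3646643/3750 s.
Target frame: (3646643/3750) × (60) = 7293286/125 ≈ 58346.288 → 58346.
At 60 labels/s: frame 58346 → 00:16:12:26.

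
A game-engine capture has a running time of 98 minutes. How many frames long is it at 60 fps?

98 min = 5880 s.
Frames = 5880 × 60 = 352800.

352800 frames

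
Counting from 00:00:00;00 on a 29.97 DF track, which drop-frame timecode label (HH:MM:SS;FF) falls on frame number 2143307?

19:51:55;01

Ten DF minutes hold 17982 frames, so frame 2143307 lies in block 119 (frames 2139858–2157839) with 3449 frames into that block.
The block's first minute is 1800 frames and the rest 1798 each; 3449 frames reaches minute 1, so 119 × 18 + 1 × 2 = 2144 labels have been skipped so far.
Adding those back, label number 2143307 + 2144 = 2145451 at 30 labels/s is 71515 s + 1 f = 19 h 51 min 55 s frame 1, i.e. 19:51:55;01.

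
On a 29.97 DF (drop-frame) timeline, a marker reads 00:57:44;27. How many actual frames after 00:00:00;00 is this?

103843

Complete 10-minute blocks: 5, each 17982 frames → 89910.
Remaining 7 whole minutes in the current block: 1800 + 6 × 1798 = 12588 frames.
Within the current minute: 44 × 30 + 27 − 2 = 1345 (labels ;00/;01 skipped at this minute). Total = 89910 + 12588 + 1345 = 103843.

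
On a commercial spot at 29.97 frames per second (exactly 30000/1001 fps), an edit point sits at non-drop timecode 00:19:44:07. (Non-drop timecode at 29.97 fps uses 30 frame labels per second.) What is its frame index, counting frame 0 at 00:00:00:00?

Total seconds to the label: (0 × 3600 + 19 × 60 + 44) = 1184.
Frame index = 1184 × 30 + 7 = 35527.

frame 35527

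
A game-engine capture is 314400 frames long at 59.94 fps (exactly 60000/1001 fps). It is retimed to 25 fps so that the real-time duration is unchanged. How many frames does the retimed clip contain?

131131 frames

Target frames = source frames × (target rate / source rate) = 314400 × (25)/(60000/1001) = 314400 × 1001/2400 = 131131.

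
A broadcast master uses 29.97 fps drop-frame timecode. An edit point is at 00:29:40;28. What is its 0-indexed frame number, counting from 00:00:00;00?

53374

As if non-drop at 30 labels/s: (0 × 3600 + 29 × 60 + 40) × 30 + 28 = 53428.
Minute boundaries passed: 29; those not divisible by 10: 29 − 2 = 27; dropped labels = 2 × 27 = 54.
Actual frame index = 53428 − 54 = 53374.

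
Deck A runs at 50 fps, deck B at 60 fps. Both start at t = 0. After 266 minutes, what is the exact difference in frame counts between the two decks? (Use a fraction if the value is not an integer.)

266 min = 15960 s.
A emits 50 × 15960 = 798000 frames; B emits 60 × 15960 = 957600.
Difference = 159600 frames; B is ahead of A.

159600 frames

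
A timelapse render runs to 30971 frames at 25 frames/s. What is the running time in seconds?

1238.84 seconds

Running time = 30971 / (25) = 1238.84 s.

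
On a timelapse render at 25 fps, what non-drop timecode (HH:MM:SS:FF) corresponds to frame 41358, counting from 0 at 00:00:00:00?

41358 ÷ 25 = 1654 full seconds, remainder 8 frames.
1654 s = 0 h 27 min 34 s.
Timecode: 00:27:34:08.

00:27:34:08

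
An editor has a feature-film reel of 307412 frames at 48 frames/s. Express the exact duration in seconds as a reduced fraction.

76853/12 seconds

Running time = 307412 ÷ (48) = 307412 × 1/48 = 76853/12 s.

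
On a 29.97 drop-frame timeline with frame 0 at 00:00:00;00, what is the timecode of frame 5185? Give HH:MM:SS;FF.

Ten DF minutes hold 17982 frames, so frame 5185 lies in block 0 (frames 0–17981) with 5185 frames into that block.
The block's first minute is 1800 frames and the rest 1798 each; 5185 frames reaches minute 2, so 0 × 18 + 2 × 2 = 4 labels have been skipped so far.
Adding those back, label number 5185 + 4 = 5189 at 30 labels/s is 172 s + 29 f = 0 h 2 min 52 s frame 29, i.e. 00:02:52;29.

00:02:52;29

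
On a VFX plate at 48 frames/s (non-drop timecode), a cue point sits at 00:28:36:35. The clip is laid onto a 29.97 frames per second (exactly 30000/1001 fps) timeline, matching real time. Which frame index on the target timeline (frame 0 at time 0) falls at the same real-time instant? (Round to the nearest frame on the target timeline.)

frame 51450

Source frame index: (0×3600 + 28×60 + 36) × 48 + 35 = 82403.
Real time: 82403 / (48) = 82403/48 s.
Target frame: (82403/48) × (30000/1001) = 51501875/1001 ≈ 51450.425 → 51450.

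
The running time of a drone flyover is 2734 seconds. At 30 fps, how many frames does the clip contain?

Frames = 2734 × 30 = 82020.

82020 frames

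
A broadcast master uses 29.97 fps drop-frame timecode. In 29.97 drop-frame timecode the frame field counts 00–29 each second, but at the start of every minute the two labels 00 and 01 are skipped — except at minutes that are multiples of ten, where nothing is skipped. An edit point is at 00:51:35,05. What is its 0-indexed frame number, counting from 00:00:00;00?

92763

As if non-drop at 30 labels/s: (0 × 3600 + 51 × 60 + 35) × 30 + 5 = 92855.
Minute boundaries passed: 51; those not divisible by 10: 51 − 5 = 46; dropped labels = 2 × 46 = 92.
Actual frame index = 92855 − 92 = 92763.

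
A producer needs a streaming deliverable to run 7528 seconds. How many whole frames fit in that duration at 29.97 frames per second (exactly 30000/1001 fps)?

Frames = 7528 × 30000/1001 = 225840000/1001 ≈ 225614.3856.
Complete frames: 225614.

225614 frames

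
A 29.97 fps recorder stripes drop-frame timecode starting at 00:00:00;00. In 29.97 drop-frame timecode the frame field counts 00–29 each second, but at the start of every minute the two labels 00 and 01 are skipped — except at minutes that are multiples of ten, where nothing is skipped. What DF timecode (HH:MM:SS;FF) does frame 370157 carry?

Ten DF minutes hold 17982 frames, so frame 370157 lies in block 20 (frames 359640–377621) with 10517 frames into that block.
The block's first minute is 1800 frames and the rest 1798 each; 10517 frames reaches minute 5, so 20 × 18 + 5 × 2 = 370 labels have been skipped so far.
Adding those back, label number 370157 + 370 = 370527 at 30 labels/s is 12350 s + 27 f = 3 h 25 min 50 s frame 27, i.e. 03:25:50;27.

03:25:50;27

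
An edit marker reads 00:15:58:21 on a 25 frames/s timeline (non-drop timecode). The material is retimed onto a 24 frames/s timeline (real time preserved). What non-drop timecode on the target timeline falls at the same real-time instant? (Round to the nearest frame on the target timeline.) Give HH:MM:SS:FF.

Source frame index: (0×3600 + 15×60 + 58) × 25 + 21 = 23971.
Real time: 23971 / (25) = 23971/25 s.
Target frame: (23971/25) × (24) = 575304/25 ≈ 23012.160 → 23012.
At 24 labels/s: frame 23012 → 00:15:58:20.

00:15:58:20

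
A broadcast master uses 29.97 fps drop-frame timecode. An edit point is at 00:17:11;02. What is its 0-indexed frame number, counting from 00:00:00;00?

30900

Complete 10-minute blocks: 1, each 17982 frames → 17982.
Remaining 7 whole minutes in the current block: 1800 + 6 × 1798 = 12588 frames.
Within the current minute: 11 × 30 + 2 − 2 = 330 (labels ;00/;01 skipped at this minute). Total = 17982 + 12588 + 330 = 30900.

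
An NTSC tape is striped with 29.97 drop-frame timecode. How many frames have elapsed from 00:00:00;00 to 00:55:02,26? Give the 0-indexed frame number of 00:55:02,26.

98986

Complete 10-minute blocks: 5, each 17982 frames → 89910.
Remaining 5 whole minutes in the current block: 1800 + 4 × 1798 = 8992 frames.
Within the current minute: 2 × 30 + 26 − 2 = 84 (labels ;00/;01 skipped at this minute). Total = 89910 + 8992 + 84 = 98986.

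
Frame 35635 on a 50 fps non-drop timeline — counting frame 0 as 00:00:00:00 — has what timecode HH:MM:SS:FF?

00:11:52:35

35635 ÷ 50 = 712 full seconds, remainder 35 frames.
712 s = 0 h 11 min 52 s.
Timecode: 00:11:52:35.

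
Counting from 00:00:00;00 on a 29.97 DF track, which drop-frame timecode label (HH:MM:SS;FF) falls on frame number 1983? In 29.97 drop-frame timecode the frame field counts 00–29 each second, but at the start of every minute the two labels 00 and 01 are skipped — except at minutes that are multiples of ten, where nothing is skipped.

00:01:06;05

Ten DF minutes hold 17982 frames, so frame 1983 lies in block 0 (frames 0–17981) with 1983 frames into that block.
The block's first minute is 1800 frames and the rest 1798 each; 1983 frames reaches minute 1, so 0 × 18 + 1 × 2 = 2 labels have been skipped so far.
Adding those back, label number 1983 + 2 = 1985 at 30 labels/s is 66 s + 5 f = 0 h 1 min 6 s frame 5, i.e. 00:01:06;05.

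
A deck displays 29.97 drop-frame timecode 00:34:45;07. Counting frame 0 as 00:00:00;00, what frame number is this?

62495

As if non-drop at 30 labels/s: (0 × 3600 + 34 × 60 + 45) × 30 + 7 = 62557.
Minute boundaries passed: 34; those not divisible by 10: 34 − 3 = 31; dropped labels = 2 × 31 = 62.
Actual frame index = 62557 − 62 = 62495.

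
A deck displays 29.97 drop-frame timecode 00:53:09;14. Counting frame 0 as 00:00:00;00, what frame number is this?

95588

As if non-drop at 30 labels/s: (0 × 3600 + 53 × 60 + 9) × 30 + 14 = 95684.
Minute boundaries passed: 53; those not divisible by 10: 53 − 5 = 48; dropped labels = 2 × 48 = 96.
Actual frame index = 95684 − 96 = 95588.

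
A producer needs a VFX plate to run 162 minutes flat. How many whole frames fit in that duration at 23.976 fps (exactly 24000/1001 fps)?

233046 frames

162 min = 9720 s.
Frames = 9720 × 24000/1001 = 233280000/1001 ≈ 233046.9530.
Complete frames: 233046.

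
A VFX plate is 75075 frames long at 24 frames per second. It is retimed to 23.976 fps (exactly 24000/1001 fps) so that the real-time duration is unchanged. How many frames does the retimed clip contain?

75000 frames

Target frames = source frames × (target rate / source rate) = 75075 × (24000/1001)/(24) = 75075 × 1000/1001 = 75000.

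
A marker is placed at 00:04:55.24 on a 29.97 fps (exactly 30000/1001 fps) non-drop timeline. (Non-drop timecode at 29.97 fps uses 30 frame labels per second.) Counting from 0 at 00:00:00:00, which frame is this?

Total seconds to the label: (0 × 3600 + 4 × 60 + 55) = 295.
Frame index = 295 × 30 + 24 = 8874.

8874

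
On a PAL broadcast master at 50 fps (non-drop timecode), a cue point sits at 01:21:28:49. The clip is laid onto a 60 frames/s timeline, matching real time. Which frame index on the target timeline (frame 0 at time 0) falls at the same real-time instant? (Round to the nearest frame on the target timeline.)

frame 293339

Source frame index: (1×3600 + 21×60 + 28) × 50 + 49 = 244449.
Real time: 244449 / (50) = 244449/50 s.
Target frame: (244449/50) × (60) = 1466694/5 ≈ 293338.800 → 293339.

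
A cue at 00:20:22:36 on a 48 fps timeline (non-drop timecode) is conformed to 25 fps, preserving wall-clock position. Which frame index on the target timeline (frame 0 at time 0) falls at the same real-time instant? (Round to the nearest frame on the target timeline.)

frame 30569

Source frame index: (0×3600 + 20×60 + 22) × 48 + 36 = 58692.
Real time: 58692 / (48) = 4891/4 s.
Target frame: (4891/4) × (25) = 122275/4 ≈ 30568.750 → 30569.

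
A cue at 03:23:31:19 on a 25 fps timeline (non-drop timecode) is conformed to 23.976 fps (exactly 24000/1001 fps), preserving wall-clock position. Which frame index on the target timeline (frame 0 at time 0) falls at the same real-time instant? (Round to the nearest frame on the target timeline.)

frame 292789

Source frame index: (3×3600 + 23×60 + 31) × 25 + 19 = 305294.
Real time: 305294 / (25) = 305294/25 s.
Target frame: (305294/25) × (24000/1001) = 26643840/91 ≈ 292789.451 → 292789.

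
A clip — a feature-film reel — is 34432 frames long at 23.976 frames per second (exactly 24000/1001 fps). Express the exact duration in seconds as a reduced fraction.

Running time = 34432 ÷ (24000/1001) = 34432 × 1001/24000 = 538538/375 s.

538538/375 seconds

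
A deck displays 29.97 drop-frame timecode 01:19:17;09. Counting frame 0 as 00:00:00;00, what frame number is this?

142575

Complete 10-minute blocks: 7, each 17982 frames → 125874.
Remaining 9 whole minutes in the current block: 1800 + 8 × 1798 = 16184 frames.
Within the current minute: 17 × 30 + 9 − 2 = 517 (labels ;00/;01 skipped at this minute). Total = 125874 + 16184 + 517 = 142575.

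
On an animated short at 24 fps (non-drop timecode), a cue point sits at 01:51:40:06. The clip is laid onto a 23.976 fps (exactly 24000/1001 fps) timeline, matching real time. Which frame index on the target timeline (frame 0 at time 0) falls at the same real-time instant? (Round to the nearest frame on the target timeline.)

frame 160645

Source frame index: (1×3600 + 51×60 + 40) × 24 + 6 = 160806.
Real time: 160806 / (24) = 26801/4 s.
Target frame: (26801/4) × (24000/1001) = 160806000/1001 ≈ 160645.355 → 160645.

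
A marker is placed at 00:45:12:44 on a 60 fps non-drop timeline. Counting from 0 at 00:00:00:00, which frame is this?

frame 162764

Total seconds to the label: (0 × 3600 + 45 × 60 + 12) = 2712.
Frame index = 2712 × 60 + 44 = 162764.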